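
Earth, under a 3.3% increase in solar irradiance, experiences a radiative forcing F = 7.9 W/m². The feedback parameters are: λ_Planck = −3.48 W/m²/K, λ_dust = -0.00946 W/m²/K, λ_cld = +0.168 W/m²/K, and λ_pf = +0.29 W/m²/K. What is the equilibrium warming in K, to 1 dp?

Net feedback parameter λ = (−3.48) + (-0.00946) + (+0.168) + (+0.29) = -3.03146 W/m²/K.
ΔT = −F/λ = −7.9/(-3.03146) = 2.6 K.

2.6 K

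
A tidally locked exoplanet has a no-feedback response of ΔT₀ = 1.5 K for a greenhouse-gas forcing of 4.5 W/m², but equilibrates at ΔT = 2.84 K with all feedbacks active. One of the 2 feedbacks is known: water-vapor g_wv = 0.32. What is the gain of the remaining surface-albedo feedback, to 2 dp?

Amplification A = ΔT/ΔT₀ = 2.84/1.5 = 1.893.
Total gain g = 1 − 1/A = 1 − 1/1.893 = 0.4717.
The known gain is 0.32.
g_alb = 0.4717 − 0.32 = 0.15.

0.15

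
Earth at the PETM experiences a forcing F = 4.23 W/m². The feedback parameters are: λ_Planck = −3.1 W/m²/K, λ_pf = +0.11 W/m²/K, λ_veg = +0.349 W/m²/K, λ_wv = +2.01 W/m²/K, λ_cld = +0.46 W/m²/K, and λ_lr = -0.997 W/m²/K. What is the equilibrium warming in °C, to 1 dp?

3.6 °C

Net feedback parameter λ = (−3.1) + (+0.11) + (+0.349) + (+2.01) + (+0.46) + (-0.997) = -1.168 W/m²/K.
ΔT = −F/λ = −4.23/(-1.168) = 3.6 °C.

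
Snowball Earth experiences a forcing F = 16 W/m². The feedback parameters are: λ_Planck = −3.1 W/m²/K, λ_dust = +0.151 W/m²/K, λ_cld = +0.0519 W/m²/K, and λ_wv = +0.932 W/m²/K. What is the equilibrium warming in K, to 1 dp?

8.1 K

Net feedback parameter λ = (−3.1) + (+0.151) + (+0.0519) + (+0.932) = -1.9651 W/m²/K.
ΔT = −F/λ = −16/(-1.9651) = 8.1 K.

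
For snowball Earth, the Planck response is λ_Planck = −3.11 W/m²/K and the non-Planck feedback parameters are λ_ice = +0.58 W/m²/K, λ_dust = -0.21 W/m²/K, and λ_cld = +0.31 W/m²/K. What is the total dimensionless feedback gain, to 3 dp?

0.219

Convert to gains: g_ice = 0.58/3.11 = 0.1865; g_dust = -0.21/3.11 = -0.06752; g_cld = 0.31/3.11 = 0.09968.
Total gain g = 0.21866.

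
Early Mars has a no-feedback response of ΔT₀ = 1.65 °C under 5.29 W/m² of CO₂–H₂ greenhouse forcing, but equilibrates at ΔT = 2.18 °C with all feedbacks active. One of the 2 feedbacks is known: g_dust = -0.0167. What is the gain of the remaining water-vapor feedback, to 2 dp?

Amplification A = ΔT/ΔT₀ = 2.18/1.65 = 1.321.
Total gain g = 1 − 1/A = 1 − 1/1.321 = 0.243.
The known gain is -0.0167.
g_wv = 0.243 + 0.0167 = 0.26.

0.26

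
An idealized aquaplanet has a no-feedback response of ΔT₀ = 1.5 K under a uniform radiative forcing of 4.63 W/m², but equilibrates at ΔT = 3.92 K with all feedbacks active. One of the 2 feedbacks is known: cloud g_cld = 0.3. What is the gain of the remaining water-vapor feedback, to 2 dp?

Amplification A = ΔT/ΔT₀ = 3.92/1.5 = 2.613.
Total gain g = 1 − 1/A = 1 − 1/2.613 = 0.6173.
The known gain is 0.3.
g_wv = 0.6173 − 0.3 = 0.32.

0.32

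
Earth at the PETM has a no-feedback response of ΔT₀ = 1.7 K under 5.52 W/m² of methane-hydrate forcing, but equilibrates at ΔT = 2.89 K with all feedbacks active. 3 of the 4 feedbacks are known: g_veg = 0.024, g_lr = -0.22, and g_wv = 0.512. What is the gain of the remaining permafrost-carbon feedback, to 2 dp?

Amplification A = ΔT/ΔT₀ = 2.89/1.7 = 1.7.
Total gain g = 1 − 1/A = 1 − 1/1.7 = 0.4118.
Known gains sum to 0.024 − 0.22 + 0.512 = 0.316.
g_pf = 0.4118 − 0.316 = 0.10.

0.10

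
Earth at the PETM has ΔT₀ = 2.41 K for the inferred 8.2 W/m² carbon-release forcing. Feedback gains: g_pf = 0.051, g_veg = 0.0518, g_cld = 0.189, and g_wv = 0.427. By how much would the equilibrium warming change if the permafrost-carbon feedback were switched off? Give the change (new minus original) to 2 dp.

-1.32 K

Original: g = 0.7188, ΔT = 2.41/(1−0.7188) = 8.5704 K.
Without permafrost-carbon: g' = 0.6678, ΔT' = 2.41/(1−0.6678) = 7.2547 K.
Change = 7.2547 − 8.5704 = -1.32 K.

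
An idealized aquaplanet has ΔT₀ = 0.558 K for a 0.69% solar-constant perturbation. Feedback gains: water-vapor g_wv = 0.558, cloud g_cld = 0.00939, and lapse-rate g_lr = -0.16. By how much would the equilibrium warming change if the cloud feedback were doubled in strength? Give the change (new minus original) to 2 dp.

0.02 K

Original: g = 0.40739, ΔT = 0.558/(1−0.40739) = 0.9416 K.
With doubled cloud: g' = 0.41678, ΔT' = 0.558/(1−0.41678) = 0.9568 K.
Change = 0.9568 − 0.9416 = 0.02 K.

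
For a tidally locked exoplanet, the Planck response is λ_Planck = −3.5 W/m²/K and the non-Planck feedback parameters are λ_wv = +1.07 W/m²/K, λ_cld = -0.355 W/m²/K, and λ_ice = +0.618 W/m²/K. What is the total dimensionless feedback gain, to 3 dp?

Convert to gains: g_wv = 1.07/3.5 = 0.3057; g_cld = -0.355/3.5 = -0.1014; g_ice = 0.618/3.5 = 0.1766.
Total gain g = 0.3809.

0.381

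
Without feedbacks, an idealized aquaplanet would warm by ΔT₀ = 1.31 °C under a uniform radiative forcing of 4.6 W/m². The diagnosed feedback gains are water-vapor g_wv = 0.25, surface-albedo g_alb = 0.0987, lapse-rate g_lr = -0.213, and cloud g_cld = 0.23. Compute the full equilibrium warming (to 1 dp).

Total gain g = 0.25 + 0.0987 − 0.213 + 0.23 = 0.3657.
Amplification A = 1/(1 − 0.3657) = 1.577.
ΔT = 1.31 × 1.577 = 2.1 °C.

2.1 °C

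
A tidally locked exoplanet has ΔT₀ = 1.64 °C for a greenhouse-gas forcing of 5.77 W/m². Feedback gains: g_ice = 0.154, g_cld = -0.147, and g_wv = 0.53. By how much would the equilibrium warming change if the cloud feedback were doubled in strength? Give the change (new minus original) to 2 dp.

-0.85 °C

Original: g = 0.537, ΔT = 1.64/(1−0.537) = 3.5421 °C.
With doubled cloud: g' = 0.39, ΔT' = 1.64/(1−0.39) = 2.6885 °C.
Change = 2.6885 − 3.5421 = -0.85 °C.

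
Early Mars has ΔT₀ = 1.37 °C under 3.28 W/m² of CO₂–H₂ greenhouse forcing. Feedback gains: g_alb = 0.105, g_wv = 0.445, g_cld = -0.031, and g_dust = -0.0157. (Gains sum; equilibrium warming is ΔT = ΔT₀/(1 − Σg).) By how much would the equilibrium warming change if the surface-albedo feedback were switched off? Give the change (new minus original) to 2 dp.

Original: g = 0.5033, ΔT = 1.37/(1−0.5033) = 2.7582 °C.
Without surface-albedo: g' = 0.3983, ΔT' = 1.37/(1−0.3983) = 2.2769 °C.
Change = 2.2769 − 2.7582 = -0.48 °C.

-0.48 °C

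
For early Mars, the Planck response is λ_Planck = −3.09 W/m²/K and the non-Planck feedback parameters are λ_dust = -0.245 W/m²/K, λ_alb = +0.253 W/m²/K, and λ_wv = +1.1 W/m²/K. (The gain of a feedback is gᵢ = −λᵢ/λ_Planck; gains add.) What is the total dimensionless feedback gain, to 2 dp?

0.36

Convert to gains: g_dust = -0.245/3.09 = -0.07929; g_alb = 0.253/3.09 = 0.08188; g_wv = 1.1/3.09 = 0.356.
Total gain g = 0.35859.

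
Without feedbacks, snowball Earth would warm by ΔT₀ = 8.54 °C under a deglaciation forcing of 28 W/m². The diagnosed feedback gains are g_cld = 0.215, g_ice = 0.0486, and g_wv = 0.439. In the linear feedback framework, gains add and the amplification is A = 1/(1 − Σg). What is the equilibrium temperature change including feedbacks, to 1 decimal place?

28.7 °C

Total gain g = 0.215 + 0.0486 + 0.439 = 0.7026.
Amplification A = 1/(1 − 0.7026) = 3.362.
ΔT = 8.54 × 3.362 = 28.7 °C.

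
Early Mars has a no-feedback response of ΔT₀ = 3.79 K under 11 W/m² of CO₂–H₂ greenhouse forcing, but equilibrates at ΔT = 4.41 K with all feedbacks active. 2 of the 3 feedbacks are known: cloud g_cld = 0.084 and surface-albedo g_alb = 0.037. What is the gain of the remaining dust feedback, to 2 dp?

Amplification A = ΔT/ΔT₀ = 4.41/3.79 = 1.164.
Total gain g = 1 − 1/A = 1 − 1/1.164 = 0.1409.
Known gains sum to 0.084 + 0.037 = 0.121.
g_dust = 0.1409 − 0.121 = 0.02.

0.02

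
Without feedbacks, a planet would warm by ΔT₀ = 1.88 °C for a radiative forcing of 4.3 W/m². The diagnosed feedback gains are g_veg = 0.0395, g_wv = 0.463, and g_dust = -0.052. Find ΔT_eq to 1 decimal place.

Total gain g = 0.0395 + 0.463 − 0.052 = 0.4505.
Amplification A = 1/(1 − 0.4505) = 1.82.
ΔT = 1.88 × 1.82 = 3.4 °C.

3.4 °C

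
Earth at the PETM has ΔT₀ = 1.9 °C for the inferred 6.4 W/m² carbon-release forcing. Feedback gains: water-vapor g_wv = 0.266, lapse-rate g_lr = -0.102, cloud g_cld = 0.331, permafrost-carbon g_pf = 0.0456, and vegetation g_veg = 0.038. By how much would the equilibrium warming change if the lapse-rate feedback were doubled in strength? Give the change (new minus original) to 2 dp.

-0.88 °C

Original: g = 0.5786, ΔT = 1.9/(1−0.5786) = 4.5088 °C.
With doubled lapse-rate: g' = 0.4766, ΔT' = 1.9/(1−0.4766) = 3.6301 °C.
Change = 3.6301 − 4.5088 = -0.88 °C.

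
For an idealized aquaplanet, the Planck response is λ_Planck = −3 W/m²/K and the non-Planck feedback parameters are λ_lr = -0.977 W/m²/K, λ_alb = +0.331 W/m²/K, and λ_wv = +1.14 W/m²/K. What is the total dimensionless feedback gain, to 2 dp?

0.16

Convert to gains: g_lr = -0.977/3 = -0.3257; g_alb = 0.331/3 = 0.1103; g_wv = 1.14/3 = 0.38.
Total gain g = 0.1646.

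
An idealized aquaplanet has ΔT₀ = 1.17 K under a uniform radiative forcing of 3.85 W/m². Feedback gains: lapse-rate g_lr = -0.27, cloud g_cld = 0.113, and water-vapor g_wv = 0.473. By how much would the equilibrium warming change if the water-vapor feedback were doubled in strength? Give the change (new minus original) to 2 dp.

3.83 K

Original: g = 0.316, ΔT = 1.17/(1−0.316) = 1.7105 K.
With doubled water-vapor: g' = 0.789, ΔT' = 1.17/(1−0.789) = 5.5450 K.
Change = 5.5450 − 1.7105 = 3.83 K.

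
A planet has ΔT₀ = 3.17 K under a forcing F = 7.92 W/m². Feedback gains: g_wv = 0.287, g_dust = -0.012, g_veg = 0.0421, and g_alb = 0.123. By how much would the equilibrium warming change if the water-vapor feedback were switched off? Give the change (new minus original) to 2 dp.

-1.92 K

Original: g = 0.4401, ΔT = 3.17/(1−0.4401) = 5.6617 K.
Without water-vapor: g' = 0.1531, ΔT' = 3.17/(1−0.1531) = 3.7431 K.
Change = 3.7431 − 5.6617 = -1.92 K.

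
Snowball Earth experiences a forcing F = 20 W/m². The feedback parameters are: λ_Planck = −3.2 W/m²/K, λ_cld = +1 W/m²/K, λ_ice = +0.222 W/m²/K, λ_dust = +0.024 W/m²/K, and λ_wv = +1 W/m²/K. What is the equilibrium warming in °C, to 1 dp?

21.0 °C

Net feedback parameter λ = (−3.2) + (+1) + (+0.222) + (+0.024) + (+1) = -0.954 W/m²/K.
ΔT = −F/λ = −20/(-0.954) = 21.0 °C.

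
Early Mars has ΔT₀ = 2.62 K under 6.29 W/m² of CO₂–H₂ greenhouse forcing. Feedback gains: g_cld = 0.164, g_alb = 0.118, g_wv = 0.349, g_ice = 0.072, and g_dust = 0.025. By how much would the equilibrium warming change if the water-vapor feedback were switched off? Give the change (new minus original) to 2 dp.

-5.41 K

Original: g = 0.728, ΔT = 2.62/(1−0.728) = 9.6324 K.
Without water-vapor: g' = 0.379, ΔT' = 2.62/(1−0.379) = 4.2190 K.
Change = 4.2190 − 9.6324 = -5.41 K.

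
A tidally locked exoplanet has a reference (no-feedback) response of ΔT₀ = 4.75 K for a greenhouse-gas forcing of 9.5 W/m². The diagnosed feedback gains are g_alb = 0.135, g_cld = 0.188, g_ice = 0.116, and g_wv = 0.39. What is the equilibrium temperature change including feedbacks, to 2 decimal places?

27.78 K

Total gain g = 0.135 + 0.188 + 0.116 + 0.39 = 0.829.
Amplification A = 1/(1 − 0.829) = 5.848.
ΔT = 4.75 × 5.848 = 27.78 K.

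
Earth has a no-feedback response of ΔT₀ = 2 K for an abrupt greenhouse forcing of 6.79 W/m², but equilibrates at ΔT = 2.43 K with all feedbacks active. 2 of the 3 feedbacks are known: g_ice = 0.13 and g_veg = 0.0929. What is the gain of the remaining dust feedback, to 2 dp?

-0.05

Amplification A = ΔT/ΔT₀ = 2.43/2 = 1.215.
Total gain g = 1 − 1/A = 1 − 1/1.215 = 0.177.
Known gains sum to 0.13 + 0.0929 = 0.2229.
g_dust = 0.177 − 0.2229 = -0.05.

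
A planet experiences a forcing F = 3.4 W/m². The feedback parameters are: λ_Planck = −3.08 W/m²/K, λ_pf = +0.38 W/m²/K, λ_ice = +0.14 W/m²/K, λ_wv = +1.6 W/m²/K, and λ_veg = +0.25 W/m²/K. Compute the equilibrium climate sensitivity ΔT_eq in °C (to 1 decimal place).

Net feedback parameter λ = (−3.08) + (+0.38) + (+0.14) + (+1.6) + (+0.25) = -0.71 W/m²/K.
ΔT = −F/λ = −3.4/(-0.71) = 4.8 °C.

4.8 °C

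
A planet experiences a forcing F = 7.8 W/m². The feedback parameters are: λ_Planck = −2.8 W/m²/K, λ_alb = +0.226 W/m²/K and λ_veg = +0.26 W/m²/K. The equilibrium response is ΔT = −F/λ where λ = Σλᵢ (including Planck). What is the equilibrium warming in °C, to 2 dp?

Net feedback parameter λ = (−2.8) + (+0.226) + (+0.26) = -2.314 W/m²/K.
ΔT = −F/λ = −7.8/(-2.314) = 3.37 °C.

3.37 °C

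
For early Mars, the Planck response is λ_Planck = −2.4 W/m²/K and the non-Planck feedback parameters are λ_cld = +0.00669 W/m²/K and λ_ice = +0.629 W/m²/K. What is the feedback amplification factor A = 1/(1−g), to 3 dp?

1.360

Convert to gains: g_cld = 0.00669/2.4 = 0.002788; g_ice = 0.629/2.4 = 0.2621.
Total gain g = 0.264888.
A = 1/(1 − 0.264888) = 1.360.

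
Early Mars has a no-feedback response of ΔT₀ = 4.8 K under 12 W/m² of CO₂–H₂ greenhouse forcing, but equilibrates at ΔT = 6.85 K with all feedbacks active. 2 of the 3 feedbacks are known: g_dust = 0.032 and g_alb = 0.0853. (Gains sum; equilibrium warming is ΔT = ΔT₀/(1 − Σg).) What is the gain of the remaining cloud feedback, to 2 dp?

Amplification A = ΔT/ΔT₀ = 6.85/4.8 = 1.427.
Total gain g = 1 − 1/A = 1 − 1/1.427 = 0.2992.
Known gains sum to 0.032 + 0.0853 = 0.1173.
g_cld = 0.2992 − 0.1173 = 0.18.

0.18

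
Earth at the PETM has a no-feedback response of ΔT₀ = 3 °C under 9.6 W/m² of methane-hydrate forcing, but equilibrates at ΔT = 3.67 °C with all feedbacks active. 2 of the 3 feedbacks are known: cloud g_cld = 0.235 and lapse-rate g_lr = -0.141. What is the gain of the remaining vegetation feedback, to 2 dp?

0.09

Amplification A = ΔT/ΔT₀ = 3.67/3 = 1.223.
Total gain g = 1 − 1/A = 1 − 1/1.223 = 0.1823.
Known gains sum to 0.235 − 0.141 = 0.094.
g_veg = 0.1823 − 0.094 = 0.09.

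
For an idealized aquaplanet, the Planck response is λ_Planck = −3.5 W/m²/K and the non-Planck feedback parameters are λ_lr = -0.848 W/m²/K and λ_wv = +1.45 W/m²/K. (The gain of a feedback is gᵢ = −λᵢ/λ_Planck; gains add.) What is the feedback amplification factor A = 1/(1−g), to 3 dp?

1.208

Convert to gains: g_lr = -0.848/3.5 = -0.2423; g_wv = 1.45/3.5 = 0.4143.
Total gain g = 0.172.
A = 1/(1 − 0.172) = 1.208.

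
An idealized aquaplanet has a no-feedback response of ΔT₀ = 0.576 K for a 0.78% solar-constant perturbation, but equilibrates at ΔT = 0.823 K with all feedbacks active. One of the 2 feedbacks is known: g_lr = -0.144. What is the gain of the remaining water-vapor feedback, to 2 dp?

Amplification A = ΔT/ΔT₀ = 0.823/0.576 = 1.429.
Total gain g = 1 − 1/A = 1 − 1/1.429 = 0.3002.
The known gain is -0.144.
g_wv = 0.3002 + 0.144 = 0.44.

0.44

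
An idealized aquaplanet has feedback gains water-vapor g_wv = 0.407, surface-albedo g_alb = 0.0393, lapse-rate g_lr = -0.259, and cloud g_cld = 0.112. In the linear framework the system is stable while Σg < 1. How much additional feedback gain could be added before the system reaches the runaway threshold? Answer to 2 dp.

Current total gain = 0.407 + 0.0393 − 0.259 + 0.112 = 0.2993.
Margin to runaway = 1 − 0.2993 = 0.70.

0.70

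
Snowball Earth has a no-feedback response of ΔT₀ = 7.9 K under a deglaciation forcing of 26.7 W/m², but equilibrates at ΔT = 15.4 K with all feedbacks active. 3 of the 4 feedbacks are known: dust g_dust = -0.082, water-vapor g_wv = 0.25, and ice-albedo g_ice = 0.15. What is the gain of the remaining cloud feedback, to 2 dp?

0.17

Amplification A = ΔT/ΔT₀ = 15.4/7.9 = 1.949.
Total gain g = 1 − 1/A = 1 − 1/1.949 = 0.4869.
Known gains sum to -0.082 + 0.25 + 0.15 = 0.318.
g_cld = 0.4869 − 0.318 = 0.17.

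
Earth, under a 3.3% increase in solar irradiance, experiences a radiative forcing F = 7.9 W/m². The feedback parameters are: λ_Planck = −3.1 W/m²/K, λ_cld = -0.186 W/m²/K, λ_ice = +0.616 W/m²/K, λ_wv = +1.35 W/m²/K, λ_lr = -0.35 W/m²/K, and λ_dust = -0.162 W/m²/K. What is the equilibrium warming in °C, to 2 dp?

Net feedback parameter λ = (−3.1) + (-0.186) + (+0.616) + (+1.35) + (-0.35) + (-0.162) = -1.832 W/m²/K.
ΔT = −F/λ = −7.9/(-1.832) = 4.31 °C.

4.31 °C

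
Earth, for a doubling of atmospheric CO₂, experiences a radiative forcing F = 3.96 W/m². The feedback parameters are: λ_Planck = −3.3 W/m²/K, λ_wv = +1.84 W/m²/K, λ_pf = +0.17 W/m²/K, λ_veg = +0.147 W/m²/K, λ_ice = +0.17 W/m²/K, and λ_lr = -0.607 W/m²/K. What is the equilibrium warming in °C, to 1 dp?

2.5 °C

Net feedback parameter λ = (−3.3) + (+1.84) + (+0.17) + (+0.147) + (+0.17) + (-0.607) = -1.58 W/m²/K.
ΔT = −F/λ = −3.96/(-1.58) = 2.5 °C.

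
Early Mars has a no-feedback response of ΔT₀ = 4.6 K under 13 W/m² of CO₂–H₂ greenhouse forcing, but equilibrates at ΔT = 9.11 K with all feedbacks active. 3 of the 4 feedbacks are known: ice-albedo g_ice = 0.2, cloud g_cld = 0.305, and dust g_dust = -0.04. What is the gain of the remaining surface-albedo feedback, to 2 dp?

Amplification A = ΔT/ΔT₀ = 9.11/4.6 = 1.98.
Total gain g = 1 − 1/A = 1 − 1/1.98 = 0.4949.
Known gains sum to 0.2 + 0.305 − 0.04 = 0.465.
g_alb = 0.4949 − 0.465 = 0.03.

0.03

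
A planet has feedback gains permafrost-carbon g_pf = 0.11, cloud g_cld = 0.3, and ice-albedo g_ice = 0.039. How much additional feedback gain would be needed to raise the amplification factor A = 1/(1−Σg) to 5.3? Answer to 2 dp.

Current total gain = 0.449.
Target gain for A = 5.3: g* = 1 − 1/5.3 = 0.8113.
Additional gain needed = 0.8113 − 0.449 = 0.36.

0.36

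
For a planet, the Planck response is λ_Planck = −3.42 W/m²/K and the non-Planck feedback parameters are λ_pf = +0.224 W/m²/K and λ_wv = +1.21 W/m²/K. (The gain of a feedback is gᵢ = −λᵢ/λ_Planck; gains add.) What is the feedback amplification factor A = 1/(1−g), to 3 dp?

Convert to gains: g_pf = 0.224/3.42 = 0.0655; g_wv = 1.21/3.42 = 0.3538.
Total gain g = 0.4193.
A = 1/(1 − 0.4193) = 1.722.

1.722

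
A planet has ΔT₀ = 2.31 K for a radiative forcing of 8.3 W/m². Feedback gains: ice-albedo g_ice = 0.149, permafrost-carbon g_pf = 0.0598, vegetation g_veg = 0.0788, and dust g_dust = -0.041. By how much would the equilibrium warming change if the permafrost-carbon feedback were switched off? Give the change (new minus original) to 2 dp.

Original: g = 0.2466, ΔT = 2.31/(1−0.2466) = 3.0661 K.
Without permafrost-carbon: g' = 0.1868, ΔT' = 2.31/(1−0.1868) = 2.8406 K.
Change = 2.8406 − 3.0661 = -0.23 K.

-0.23 K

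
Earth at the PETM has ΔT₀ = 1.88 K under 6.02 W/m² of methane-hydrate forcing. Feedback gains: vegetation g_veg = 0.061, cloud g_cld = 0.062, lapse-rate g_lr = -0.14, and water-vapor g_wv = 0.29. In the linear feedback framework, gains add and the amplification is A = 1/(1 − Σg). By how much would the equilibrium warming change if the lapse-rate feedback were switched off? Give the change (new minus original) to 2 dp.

0.62 K

Original: g = 0.273, ΔT = 1.88/(1−0.273) = 2.5860 K.
Without lapse-rate: g' = 0.413, ΔT' = 1.88/(1−0.413) = 3.2027 K.
Change = 3.2027 − 2.5860 = 0.62 K.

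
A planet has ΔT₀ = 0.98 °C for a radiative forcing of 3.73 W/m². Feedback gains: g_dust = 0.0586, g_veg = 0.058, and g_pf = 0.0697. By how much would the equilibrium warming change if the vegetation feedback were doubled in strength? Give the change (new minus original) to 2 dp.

Original: g = 0.1863, ΔT = 0.98/(1−0.1863) = 1.2044 °C.
With doubled vegetation: g' = 0.2443, ΔT' = 0.98/(1−0.2443) = 1.2968 °C.
Change = 1.2968 − 1.2044 = 0.09 °C.

0.09 °C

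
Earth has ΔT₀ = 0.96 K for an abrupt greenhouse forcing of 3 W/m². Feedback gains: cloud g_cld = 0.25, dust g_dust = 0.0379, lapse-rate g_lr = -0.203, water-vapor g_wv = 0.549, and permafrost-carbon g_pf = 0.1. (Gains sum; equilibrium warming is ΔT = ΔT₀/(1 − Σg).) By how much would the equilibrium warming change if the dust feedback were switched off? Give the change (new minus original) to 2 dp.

-0.45 K

Original: g = 0.7339, ΔT = 0.96/(1−0.7339) = 3.6077 K.
Without dust: g' = 0.696, ΔT' = 0.96/(1−0.696) = 3.1579 K.
Change = 3.1579 − 3.6077 = -0.45 K.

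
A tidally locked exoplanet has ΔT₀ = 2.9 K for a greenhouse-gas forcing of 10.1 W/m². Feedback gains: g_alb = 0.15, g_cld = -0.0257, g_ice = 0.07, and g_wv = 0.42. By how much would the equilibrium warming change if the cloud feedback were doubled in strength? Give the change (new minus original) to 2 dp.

-0.47 K

Original: g = 0.6143, ΔT = 2.9/(1−0.6143) = 7.5188 K.
With doubled cloud: g' = 0.5886, ΔT' = 2.9/(1−0.5886) = 7.0491 K.
Change = 7.0491 − 7.5188 = -0.47 K.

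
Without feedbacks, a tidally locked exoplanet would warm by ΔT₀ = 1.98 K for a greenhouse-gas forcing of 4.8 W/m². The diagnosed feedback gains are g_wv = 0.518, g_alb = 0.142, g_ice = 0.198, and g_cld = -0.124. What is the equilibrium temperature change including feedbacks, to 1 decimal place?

Total gain g = 0.518 + 0.142 + 0.198 − 0.124 = 0.734.
Amplification A = 1/(1 − 0.734) = 3.759.
ΔT = 1.98 × 3.759 = 7.4 K.

7.4 K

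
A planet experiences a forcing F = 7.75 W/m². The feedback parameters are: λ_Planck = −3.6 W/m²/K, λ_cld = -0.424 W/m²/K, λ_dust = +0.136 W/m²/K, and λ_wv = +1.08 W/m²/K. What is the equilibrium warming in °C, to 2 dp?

2.76 °C

Net feedback parameter λ = (−3.6) + (-0.424) + (+0.136) + (+1.08) = -2.808 W/m²/K.
ΔT = −F/λ = −7.75/(-2.808) = 2.76 °C.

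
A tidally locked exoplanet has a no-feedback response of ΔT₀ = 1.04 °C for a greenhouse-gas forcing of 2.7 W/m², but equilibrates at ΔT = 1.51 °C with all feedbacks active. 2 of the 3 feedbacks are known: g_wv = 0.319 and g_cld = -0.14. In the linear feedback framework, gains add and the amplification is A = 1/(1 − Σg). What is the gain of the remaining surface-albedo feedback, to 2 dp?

Amplification A = ΔT/ΔT₀ = 1.51/1.04 = 1.452.
Total gain g = 1 − 1/A = 1 − 1/1.452 = 0.3113.
Known gains sum to 0.319 − 0.14 = 0.179.
g_alb = 0.3113 − 0.179 = 0.13.

0.13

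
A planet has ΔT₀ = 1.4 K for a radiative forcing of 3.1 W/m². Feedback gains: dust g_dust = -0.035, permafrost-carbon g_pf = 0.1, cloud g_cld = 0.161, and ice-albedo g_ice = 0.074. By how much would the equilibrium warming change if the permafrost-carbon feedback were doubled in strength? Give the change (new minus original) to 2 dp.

0.33 K

Original: g = 0.3, ΔT = 1.4/(1−0.3) = 2.0000 K.
With doubled permafrost-carbon: g' = 0.4, ΔT' = 1.4/(1−0.4) = 2.3333 K.
Change = 2.3333 − 2.0000 = 0.33 K.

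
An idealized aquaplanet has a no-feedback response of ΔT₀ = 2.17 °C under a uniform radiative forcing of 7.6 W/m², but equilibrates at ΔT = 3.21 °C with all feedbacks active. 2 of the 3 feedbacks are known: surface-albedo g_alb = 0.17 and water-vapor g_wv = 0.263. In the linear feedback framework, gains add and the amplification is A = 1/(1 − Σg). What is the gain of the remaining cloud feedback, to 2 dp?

-0.11

Amplification A = ΔT/ΔT₀ = 3.21/2.17 = 1.479.
Total gain g = 1 − 1/A = 1 − 1/1.479 = 0.3239.
Known gains sum to 0.17 + 0.263 = 0.433.
g_cld = 0.3239 − 0.433 = -0.11.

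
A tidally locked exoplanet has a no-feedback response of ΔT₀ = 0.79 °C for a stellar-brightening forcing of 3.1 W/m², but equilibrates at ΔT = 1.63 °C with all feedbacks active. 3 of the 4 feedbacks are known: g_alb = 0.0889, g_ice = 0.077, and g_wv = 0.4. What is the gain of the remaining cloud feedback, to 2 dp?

Amplification A = ΔT/ΔT₀ = 1.63/0.79 = 2.063.
Total gain g = 1 − 1/A = 1 − 1/2.063 = 0.5153.
Known gains sum to 0.0889 + 0.077 + 0.4 = 0.5659.
g_cld = 0.5153 − 0.5659 = -0.05.

-0.05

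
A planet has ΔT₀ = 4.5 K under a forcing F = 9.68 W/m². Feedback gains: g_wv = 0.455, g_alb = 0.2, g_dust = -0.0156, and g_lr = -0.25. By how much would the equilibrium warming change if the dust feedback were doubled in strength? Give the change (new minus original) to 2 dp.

Original: g = 0.3894, ΔT = 4.5/(1−0.3894) = 7.3698 K.
With doubled dust: g' = 0.3738, ΔT' = 4.5/(1−0.3738) = 7.1862 K.
Change = 7.1862 − 7.3698 = -0.18 K.

-0.18 K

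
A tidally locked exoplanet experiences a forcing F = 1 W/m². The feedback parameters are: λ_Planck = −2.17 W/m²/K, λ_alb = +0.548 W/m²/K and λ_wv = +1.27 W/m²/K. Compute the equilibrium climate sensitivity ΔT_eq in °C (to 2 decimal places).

Net feedback parameter λ = (−2.17) + (+0.548) + (+1.27) = -0.352 W/m²/K.
ΔT = −F/λ = −1/(-0.352) = 2.84 °C.

2.84 °C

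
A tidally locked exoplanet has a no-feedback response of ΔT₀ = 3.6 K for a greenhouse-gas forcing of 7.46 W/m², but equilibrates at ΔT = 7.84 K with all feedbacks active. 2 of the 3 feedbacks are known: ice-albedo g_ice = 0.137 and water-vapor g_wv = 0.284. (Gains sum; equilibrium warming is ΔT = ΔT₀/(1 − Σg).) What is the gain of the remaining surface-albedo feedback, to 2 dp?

0.12

Amplification A = ΔT/ΔT₀ = 7.84/3.6 = 2.178.
Total gain g = 1 − 1/A = 1 − 1/2.178 = 0.5409.
Known gains sum to 0.137 + 0.284 = 0.421.
g_alb = 0.5409 − 0.421 = 0.12.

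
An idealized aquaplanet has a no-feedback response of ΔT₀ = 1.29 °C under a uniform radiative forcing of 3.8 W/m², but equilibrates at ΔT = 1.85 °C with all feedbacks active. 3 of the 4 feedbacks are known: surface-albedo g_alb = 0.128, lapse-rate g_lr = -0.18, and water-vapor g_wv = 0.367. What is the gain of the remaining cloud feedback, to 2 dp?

-0.01

Amplification A = ΔT/ΔT₀ = 1.85/1.29 = 1.434.
Total gain g = 1 − 1/A = 1 − 1/1.434 = 0.3026.
Known gains sum to 0.128 − 0.18 + 0.367 = 0.315.
g_cld = 0.3026 − 0.315 = -0.01.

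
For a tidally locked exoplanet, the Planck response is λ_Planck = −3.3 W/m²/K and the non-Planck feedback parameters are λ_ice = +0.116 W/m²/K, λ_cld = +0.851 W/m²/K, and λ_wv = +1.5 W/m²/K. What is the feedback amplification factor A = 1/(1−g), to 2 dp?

3.96

Convert to gains: g_ice = 0.116/3.3 = 0.03515; g_cld = 0.851/3.3 = 0.2579; g_wv = 1.5/3.3 = 0.4545.
Total gain g = 0.74755.
A = 1/(1 − 0.74755) = 3.96.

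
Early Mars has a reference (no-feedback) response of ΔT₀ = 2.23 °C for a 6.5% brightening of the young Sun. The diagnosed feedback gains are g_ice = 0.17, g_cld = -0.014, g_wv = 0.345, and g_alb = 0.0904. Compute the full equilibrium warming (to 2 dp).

5.46 °C

Total gain g = 0.17 − 0.014 + 0.345 + 0.0904 = 0.5914.
Amplification A = 1/(1 − 0.5914) = 2.447.
ΔT = 2.23 × 2.447 = 5.46 °C.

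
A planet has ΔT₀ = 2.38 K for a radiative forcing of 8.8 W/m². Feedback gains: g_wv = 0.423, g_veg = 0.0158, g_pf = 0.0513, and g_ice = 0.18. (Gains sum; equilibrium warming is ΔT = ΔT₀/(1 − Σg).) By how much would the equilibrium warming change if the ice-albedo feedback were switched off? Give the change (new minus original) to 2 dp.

-2.55 K

Original: g = 0.6701, ΔT = 2.38/(1−0.6701) = 7.2143 K.
Without ice-albedo: g' = 0.4901, ΔT' = 2.38/(1−0.4901) = 4.6676 K.
Change = 4.6676 − 7.2143 = -2.55 K.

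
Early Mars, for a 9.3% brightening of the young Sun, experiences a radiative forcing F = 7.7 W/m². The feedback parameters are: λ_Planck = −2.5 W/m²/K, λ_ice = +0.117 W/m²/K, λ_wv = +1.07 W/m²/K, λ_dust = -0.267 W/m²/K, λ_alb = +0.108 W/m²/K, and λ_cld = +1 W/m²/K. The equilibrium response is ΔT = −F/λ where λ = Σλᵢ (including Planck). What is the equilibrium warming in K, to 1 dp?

Net feedback parameter λ = (−2.5) + (+0.117) + (+1.07) + (-0.267) + (+0.108) + (+1) = -0.472 W/m²/K.
ΔT = −F/λ = −7.7/(-0.472) = 16.3 K.

16.3 K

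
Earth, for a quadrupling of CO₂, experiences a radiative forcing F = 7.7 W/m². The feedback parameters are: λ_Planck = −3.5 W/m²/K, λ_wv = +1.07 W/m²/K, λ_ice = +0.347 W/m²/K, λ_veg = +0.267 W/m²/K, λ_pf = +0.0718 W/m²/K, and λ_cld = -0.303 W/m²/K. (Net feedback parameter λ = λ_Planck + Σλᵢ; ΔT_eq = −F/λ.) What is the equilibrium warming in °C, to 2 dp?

3.76 °C

Net feedback parameter λ = (−3.5) + (+1.07) + (+0.347) + (+0.267) + (+0.0718) + (-0.303) = -2.0472 W/m²/K.
ΔT = −F/λ = −7.7/(-2.0472) = 3.76 °C.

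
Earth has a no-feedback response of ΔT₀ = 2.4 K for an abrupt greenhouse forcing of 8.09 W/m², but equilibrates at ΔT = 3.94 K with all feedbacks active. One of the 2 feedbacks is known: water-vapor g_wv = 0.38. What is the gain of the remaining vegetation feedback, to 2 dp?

Amplification A = ΔT/ΔT₀ = 3.94/2.4 = 1.642.
Total gain g = 1 − 1/A = 1 − 1/1.642 = 0.391.
The known gain is 0.38.
g_veg = 0.391 − 0.38 = 0.01.

0.01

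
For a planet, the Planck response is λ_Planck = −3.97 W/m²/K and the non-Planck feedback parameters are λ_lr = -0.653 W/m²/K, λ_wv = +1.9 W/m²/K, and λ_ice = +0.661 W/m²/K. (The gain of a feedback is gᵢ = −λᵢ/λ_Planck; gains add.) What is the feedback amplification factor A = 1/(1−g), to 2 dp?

1.93

Convert to gains: g_lr = -0.653/3.97 = -0.1645; g_wv = 1.9/3.97 = 0.4786; g_ice = 0.661/3.97 = 0.1665.
Total gain g = 0.4806.
A = 1/(1 − 0.4806) = 1.93.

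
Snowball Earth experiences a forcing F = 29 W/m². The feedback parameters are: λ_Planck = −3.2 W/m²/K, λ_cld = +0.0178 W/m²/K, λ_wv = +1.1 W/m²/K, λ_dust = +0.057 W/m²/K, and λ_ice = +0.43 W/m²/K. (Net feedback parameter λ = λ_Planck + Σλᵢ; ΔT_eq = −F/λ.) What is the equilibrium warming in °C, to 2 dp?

18.18 °C

Net feedback parameter λ = (−3.2) + (+0.0178) + (+1.1) + (+0.057) + (+0.43) = -1.5952 W/m²/K.
ΔT = −F/λ = −29/(-1.5952) = 18.18 °C.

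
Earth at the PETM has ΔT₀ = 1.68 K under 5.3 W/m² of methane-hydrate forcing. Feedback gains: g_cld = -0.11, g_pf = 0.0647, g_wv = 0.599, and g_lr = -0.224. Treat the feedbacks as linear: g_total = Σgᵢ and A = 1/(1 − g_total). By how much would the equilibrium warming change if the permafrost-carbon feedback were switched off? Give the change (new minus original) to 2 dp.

Original: g = 0.3297, ΔT = 1.68/(1−0.3297) = 2.5063 K.
Without permafrost-carbon: g' = 0.265, ΔT' = 1.68/(1−0.265) = 2.2857 K.
Change = 2.2857 − 2.5063 = -0.22 K.

-0.22 K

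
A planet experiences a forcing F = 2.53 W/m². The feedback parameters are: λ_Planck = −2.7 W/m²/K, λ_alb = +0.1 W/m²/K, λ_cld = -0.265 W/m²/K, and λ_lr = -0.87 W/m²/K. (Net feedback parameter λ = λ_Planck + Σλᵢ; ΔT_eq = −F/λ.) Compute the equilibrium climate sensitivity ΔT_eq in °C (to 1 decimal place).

0.7 °C

Net feedback parameter λ = (−2.7) + (+0.1) + (-0.265) + (-0.87) = -3.735 W/m²/K.
ΔT = −F/λ = −2.53/(-3.735) = 0.7 °C.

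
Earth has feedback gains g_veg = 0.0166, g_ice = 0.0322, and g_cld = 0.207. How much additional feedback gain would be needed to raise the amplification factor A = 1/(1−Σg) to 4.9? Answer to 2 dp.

Current total gain = 0.2558.
Target gain for A = 4.9: g* = 1 − 1/4.9 = 0.7959.
Additional gain needed = 0.7959 − 0.2558 = 0.54.

0.54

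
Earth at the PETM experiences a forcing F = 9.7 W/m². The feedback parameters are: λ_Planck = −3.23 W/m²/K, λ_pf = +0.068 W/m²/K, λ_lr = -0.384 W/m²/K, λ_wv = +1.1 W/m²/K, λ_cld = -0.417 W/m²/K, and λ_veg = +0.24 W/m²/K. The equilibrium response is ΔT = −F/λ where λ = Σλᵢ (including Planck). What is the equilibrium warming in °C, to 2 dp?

Net feedback parameter λ = (−3.23) + (+0.068) + (-0.384) + (+1.1) + (-0.417) + (+0.24) = -2.623 W/m²/K.
ΔT = −F/λ = −9.7/(-2.623) = 3.70 °C.

3.70 °C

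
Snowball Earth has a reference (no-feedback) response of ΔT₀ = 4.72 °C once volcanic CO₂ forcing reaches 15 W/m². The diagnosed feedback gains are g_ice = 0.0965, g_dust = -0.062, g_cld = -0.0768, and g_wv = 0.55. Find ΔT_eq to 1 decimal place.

9.6 °C

Total gain g = 0.0965 − 0.062 − 0.0768 + 0.55 = 0.5077.
Amplification A = 1/(1 − 0.5077) = 2.031.
ΔT = 4.72 × 2.031 = 9.6 °C.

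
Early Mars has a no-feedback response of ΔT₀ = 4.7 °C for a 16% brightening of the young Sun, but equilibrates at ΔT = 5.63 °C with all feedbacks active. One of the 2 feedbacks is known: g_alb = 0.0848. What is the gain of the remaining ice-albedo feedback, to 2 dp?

0.08

Amplification A = ΔT/ΔT₀ = 5.63/4.7 = 1.198.
Total gain g = 1 − 1/A = 1 − 1/1.198 = 0.1653.
The known gain is 0.0848.
g_ice = 0.1653 − 0.0848 = 0.08.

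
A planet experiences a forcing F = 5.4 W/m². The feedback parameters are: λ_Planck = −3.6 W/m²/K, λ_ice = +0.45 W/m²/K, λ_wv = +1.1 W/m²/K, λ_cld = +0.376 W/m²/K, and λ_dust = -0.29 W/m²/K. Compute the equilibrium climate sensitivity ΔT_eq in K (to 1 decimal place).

Net feedback parameter λ = (−3.6) + (+0.45) + (+1.1) + (+0.376) + (-0.29) = -1.964 W/m²/K.
ΔT = −F/λ = −5.4/(-1.964) = 2.7 K.

2.7 K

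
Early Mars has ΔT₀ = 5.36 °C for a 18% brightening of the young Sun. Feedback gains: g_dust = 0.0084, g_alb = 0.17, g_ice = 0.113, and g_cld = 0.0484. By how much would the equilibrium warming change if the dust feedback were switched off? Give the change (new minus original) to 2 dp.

-0.10 °C

Original: g = 0.3398, ΔT = 5.36/(1−0.3398) = 8.1188 °C.
Without dust: g' = 0.3314, ΔT' = 5.36/(1−0.3314) = 8.0168 °C.
Change = 8.0168 − 8.1188 = -0.10 °C.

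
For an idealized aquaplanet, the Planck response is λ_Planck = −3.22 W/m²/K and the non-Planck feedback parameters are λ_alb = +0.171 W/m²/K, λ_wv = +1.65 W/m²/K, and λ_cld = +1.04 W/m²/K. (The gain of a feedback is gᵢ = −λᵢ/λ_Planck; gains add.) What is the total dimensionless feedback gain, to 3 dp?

Convert to gains: g_alb = 0.171/3.22 = 0.05311; g_wv = 1.65/3.22 = 0.5124; g_cld = 1.04/3.22 = 0.323.
Total gain g = 0.88851.

0.889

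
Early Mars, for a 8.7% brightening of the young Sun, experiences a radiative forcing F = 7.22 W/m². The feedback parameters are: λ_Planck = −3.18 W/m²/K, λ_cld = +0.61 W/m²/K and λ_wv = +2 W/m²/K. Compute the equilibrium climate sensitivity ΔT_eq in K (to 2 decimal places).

12.67 K

Net feedback parameter λ = (−3.18) + (+0.61) + (+2) = -0.57 W/m²/K.
ΔT = −F/λ = −7.22/(-0.57) = 12.67 K.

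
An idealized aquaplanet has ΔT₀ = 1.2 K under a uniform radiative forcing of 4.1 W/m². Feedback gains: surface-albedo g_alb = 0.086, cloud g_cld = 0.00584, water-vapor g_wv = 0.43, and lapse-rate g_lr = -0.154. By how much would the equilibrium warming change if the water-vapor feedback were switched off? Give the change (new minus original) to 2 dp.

-0.77 K

Original: g = 0.36784, ΔT = 1.2/(1−0.36784) = 1.8983 K.
Without water-vapor: g' = -0.06216, ΔT' = 1.2/(1+0.06216) = 1.1298 K.
Change = 1.1298 − 1.8983 = -0.77 K.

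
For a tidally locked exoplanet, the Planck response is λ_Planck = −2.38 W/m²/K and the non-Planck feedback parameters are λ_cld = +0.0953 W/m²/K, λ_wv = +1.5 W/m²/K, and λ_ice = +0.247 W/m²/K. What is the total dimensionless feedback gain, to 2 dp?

0.77

Convert to gains: g_cld = 0.0953/2.38 = 0.04004; g_wv = 1.5/2.38 = 0.6303; g_ice = 0.247/2.38 = 0.1038.
Total gain g = 0.77414.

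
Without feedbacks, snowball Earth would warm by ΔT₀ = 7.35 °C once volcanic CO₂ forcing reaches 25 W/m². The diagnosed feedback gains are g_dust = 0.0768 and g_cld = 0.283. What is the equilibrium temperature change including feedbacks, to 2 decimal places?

11.48 °C

Total gain g = 0.0768 + 0.283 = 0.3598.
Amplification A = 1/(1 − 0.3598) = 1.562.
ΔT = 7.35 × 1.562 = 11.48 °C.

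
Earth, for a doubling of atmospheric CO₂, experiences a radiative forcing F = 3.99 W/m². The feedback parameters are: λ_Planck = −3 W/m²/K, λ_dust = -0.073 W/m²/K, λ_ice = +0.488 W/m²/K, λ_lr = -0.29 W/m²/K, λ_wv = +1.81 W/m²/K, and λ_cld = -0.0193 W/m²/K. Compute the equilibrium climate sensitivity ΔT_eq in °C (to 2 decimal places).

Net feedback parameter λ = (−3) + (-0.073) + (+0.488) + (-0.29) + (+1.81) + (-0.0193) = -1.0843 W/m²/K.
ΔT = −F/λ = −3.99/(-1.0843) = 3.68 °C.

3.68 °C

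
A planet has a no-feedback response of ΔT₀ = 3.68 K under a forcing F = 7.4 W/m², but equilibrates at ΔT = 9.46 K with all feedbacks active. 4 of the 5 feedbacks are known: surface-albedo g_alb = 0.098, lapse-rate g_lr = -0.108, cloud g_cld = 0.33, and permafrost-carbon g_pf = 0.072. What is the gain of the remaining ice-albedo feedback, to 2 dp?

0.22

Amplification A = ΔT/ΔT₀ = 9.46/3.68 = 2.571.
Total gain g = 1 − 1/A = 1 − 1/2.571 = 0.611.
Known gains sum to 0.098 − 0.108 + 0.33 + 0.072 = 0.392.
g_ice = 0.611 − 0.392 = 0.22.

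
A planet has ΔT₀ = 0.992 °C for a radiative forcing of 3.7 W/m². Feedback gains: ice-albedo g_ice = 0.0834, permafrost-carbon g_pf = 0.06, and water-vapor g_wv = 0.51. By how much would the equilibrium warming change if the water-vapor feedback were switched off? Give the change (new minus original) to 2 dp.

-1.70 °C

Original: g = 0.6534, ΔT = 0.992/(1−0.6534) = 2.8621 °C.
Without water-vapor: g' = 0.1434, ΔT' = 0.992/(1−0.1434) = 1.1581 °C.
Change = 1.1581 − 2.8621 = -1.70 °C.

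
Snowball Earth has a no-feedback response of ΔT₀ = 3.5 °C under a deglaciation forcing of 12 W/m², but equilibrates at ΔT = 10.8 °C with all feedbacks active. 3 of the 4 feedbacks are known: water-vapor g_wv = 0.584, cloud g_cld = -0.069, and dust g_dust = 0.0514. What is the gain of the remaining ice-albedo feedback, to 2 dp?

0.11

Amplification A = ΔT/ΔT₀ = 10.8/3.5 = 3.086.
Total gain g = 1 − 1/A = 1 − 1/3.086 = 0.676.
Known gains sum to 0.584 − 0.069 + 0.0514 = 0.5664.
g_ice = 0.676 − 0.5664 = 0.11.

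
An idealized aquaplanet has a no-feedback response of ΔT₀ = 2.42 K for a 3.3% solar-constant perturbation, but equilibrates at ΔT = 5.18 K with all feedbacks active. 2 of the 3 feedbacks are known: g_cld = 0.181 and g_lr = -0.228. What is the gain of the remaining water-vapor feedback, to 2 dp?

0.58

Amplification A = ΔT/ΔT₀ = 5.18/2.42 = 2.14.
Total gain g = 1 − 1/A = 1 − 1/2.14 = 0.5327.
Known gains sum to 0.181 − 0.228 = -0.047.
g_wv = 0.5327 + 0.047 = 0.58.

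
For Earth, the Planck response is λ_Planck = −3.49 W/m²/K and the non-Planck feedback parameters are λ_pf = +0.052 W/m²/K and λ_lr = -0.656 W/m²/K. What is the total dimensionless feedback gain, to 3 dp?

Convert to gains: g_pf = 0.052/3.49 = 0.0149; g_lr = -0.656/3.49 = -0.188.
Total gain g = -0.1731.

-0.173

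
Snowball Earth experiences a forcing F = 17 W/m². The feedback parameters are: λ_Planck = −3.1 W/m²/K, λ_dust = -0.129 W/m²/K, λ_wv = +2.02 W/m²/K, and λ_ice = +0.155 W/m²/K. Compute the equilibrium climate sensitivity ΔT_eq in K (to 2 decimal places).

Net feedback parameter λ = (−3.1) + (-0.129) + (+2.02) + (+0.155) = -1.054 W/m²/K.
ΔT = −F/λ = −17/(-1.054) = 16.13 K.

16.13 K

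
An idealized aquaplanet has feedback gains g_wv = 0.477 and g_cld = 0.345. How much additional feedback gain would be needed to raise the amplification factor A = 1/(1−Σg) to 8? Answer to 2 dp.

0.05

Current total gain = 0.822.
Target gain for A = 8: g* = 1 − 1/8 = 0.875.
Additional gain needed = 0.875 − 0.822 = 0.05.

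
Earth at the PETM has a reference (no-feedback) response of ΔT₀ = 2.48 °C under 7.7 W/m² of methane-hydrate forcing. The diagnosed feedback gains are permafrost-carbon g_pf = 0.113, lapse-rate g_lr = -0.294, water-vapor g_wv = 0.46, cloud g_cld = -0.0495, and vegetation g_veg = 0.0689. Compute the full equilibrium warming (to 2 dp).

3.53 °C

Total gain g = 0.113 − 0.294 + 0.46 − 0.0495 + 0.0689 = 0.2984.
Amplification A = 1/(1 − 0.2984) = 1.425.
ΔT = 2.48 × 1.425 = 3.53 °C.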